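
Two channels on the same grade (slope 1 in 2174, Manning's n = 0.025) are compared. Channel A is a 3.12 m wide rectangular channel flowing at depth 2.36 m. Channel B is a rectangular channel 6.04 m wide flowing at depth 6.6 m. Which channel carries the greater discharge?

channel B

Channel A: Flow area A = b·y = 3.12 × 2.36 = 7.363 m². Wetted perimeter P = b + 2y = 3.12 + 2×2.36 = 7.84 m. Hydraulic radius R = A/P = 7.363/7.84 = 0.9392 m. Q_A = (1/0.025)·7.363·0.9392^(2/3)·√0.00046 = 6.058 m³/s.
Channel B: Flow area A = b·y = 6.04 × 6.6 = 39.86 m². Wetted perimeter P = b + 2y = 6.04 + 2×6.6 = 19.24 m. Hydraulic radius R = A/P = 39.86/19.24 = 2.072 m. Q_B = (1/0.025)·39.86·2.072^(2/3)·√0.00046 = 55.58 m³/s.
Q_A = 6.058 m³/s vs Q_B = 55.58 m³/s, so channel B carries more.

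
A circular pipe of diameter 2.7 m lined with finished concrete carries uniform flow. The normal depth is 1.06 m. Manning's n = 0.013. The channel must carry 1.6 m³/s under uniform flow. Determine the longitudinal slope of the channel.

S = 0.00021

For a circular section of diameter D = 2.7 m at depth y = 1.06 m, the central angle is θ = 2 arccos(1 − 2y/D) = 2.709 rad. Then A = (D²/8)(θ − sin θ) = 2.086 m² and P = Dθ/2 = 3.657 m.
Hydraulic radius R = A/P = 2.086/3.657 = 0.5704 m.
From Manning's equation, S = [nQ / (1 A R^(2/3))]² = [0.013 × 1.6 / (1 × 2.086 × 0.5704^(2/3))]² = 0.00021.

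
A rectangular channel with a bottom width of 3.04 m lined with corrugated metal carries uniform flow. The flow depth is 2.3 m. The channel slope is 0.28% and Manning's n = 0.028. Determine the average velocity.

Flow area A = b·y = 3.04 × 2.3 = 6.992 m². Wetted perimeter P = b + 2y = 3.04 + 2×2.3 = 7.64 m.
Hydraulic radius R = A/P = 6.992/7.64 = 0.9152 m.
From Manning's equation, V = (1/n) R^(2/3) S^(1/2) = (1/0.028) × 0.9152^(2/3) × 0.0028^(1/2) = 1.78 m/s.

V = 1.78 m/s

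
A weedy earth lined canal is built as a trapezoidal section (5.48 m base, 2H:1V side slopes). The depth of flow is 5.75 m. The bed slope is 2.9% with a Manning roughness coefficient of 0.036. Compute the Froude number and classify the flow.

With bottom width b = 5.48 m and side slope z = 2: A = (b + zy)y = (5.48 + 2×5.75)×5.75 = 97.64 m²; P = b + 2y√(1+z²) = 5.48 + 2×5.75×2.236 = 31.19 m.
Hydraulic radius R = A/P = 97.64/31.19 = 3.13 m.
V = (1/n) R^(2/3) √S = (1/0.036) × 3.13^(2/3) × √0.029 = 10.12 m/s. Hydraulic depth D_h = A/T = 97.64/28.48 = 3.428 m.
Froude number Fr = V/√(g·D_h) = 10.12/√(9.81×3.428) = 1.75, which is greater than 1, so the flow is supercritical.

supercritical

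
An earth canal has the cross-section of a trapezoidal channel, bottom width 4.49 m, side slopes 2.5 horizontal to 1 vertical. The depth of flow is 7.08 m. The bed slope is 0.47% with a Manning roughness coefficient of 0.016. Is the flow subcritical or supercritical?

With bottom width b = 4.49 m and side slope z = 2.5: A = (b + zy)y = (4.49 + 2.5×7.08)×7.08 = 157.1 m²; P = b + 2y√(1+z²) = 4.49 + 2×7.08×2.693 = 42.62 m.
Hydraulic radius R = A/P = 157.1/42.62 = 3.686 m.
V = (1/n) R^(2/3) √S = (1/0.016) × 3.686^(2/3) × √0.0047 = 10.23 m/s. Hydraulic depth D_h = A/T = 157.1/39.89 = 3.938 m.
Froude number Fr = V/√(g·D_h) = 10.23/√(9.81×3.938) = 1.65, which is greater than 1, so the flow is supercritical.

supercritical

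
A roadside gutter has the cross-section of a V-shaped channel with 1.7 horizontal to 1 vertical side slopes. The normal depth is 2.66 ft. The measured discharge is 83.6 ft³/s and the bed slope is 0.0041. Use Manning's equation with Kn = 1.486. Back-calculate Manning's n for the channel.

n = 0.015

For a triangular section with side slope z = 1.7: A = zy² = 1.7×2.66² = 12.03 ft²; P = 2y√(1+z²) = 2×2.66×1.972 = 10.49 ft.
Hydraulic radius R = A/P = 12.03/10.49 = 1.146 ft.
Rearranging Manning's equation: n = (1.486/Q) A R^(2/3) S^(1/2) = (1.486/83.6) × 12.03 × 1.146^(2/3) × √0.0041 = 0.015.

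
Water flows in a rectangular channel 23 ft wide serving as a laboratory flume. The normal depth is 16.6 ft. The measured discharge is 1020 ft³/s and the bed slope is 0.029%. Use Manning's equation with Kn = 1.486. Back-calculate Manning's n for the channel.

Flow area A = b·y = 23 × 16.6 = 381.8 ft². Wetted perimeter P = b + 2y = 23 + 2×16.6 = 56.2 ft.
Hydraulic radius R = A/P = 381.8/56.2 = 6.794 ft.
Rearranging Manning's equation: n = (1.486/Q) A R^(2/3) S^(1/2) = (1.486/1020) × 381.8 × 6.794^(2/3) × √0.00029 = 0.034.

n = 0.034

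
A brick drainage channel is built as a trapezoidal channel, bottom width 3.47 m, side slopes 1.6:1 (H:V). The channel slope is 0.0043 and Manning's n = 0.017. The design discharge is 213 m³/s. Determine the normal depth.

Manning's equation rearranged: A R^(2/3) = nQ / (1·√S) = 0.017 × 213 / (√0.0043) = 55.22.
Trying y = 2.72 m: A R^(2/3) = 28.48 — short.
Trying y = 4.02 m: A R^(2/3) = 66.01 — over.
Trying y = 3.71 m: A R^(2/3) = 55.35 — matches.

y_n = 3.71 m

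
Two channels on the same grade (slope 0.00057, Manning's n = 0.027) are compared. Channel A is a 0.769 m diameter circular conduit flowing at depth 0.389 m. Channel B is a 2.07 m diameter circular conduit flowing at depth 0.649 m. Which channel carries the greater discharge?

channel B

Channel A: For a circular section of diameter D = 0.769 m at depth y = 0.389 m, the central angle is θ = 2 arccos(1 − 2y/D) = 3.165 rad. Then A = (D²/8)(θ − sin θ) = 0.2357 m² and P = Dθ/2 = 1.217 m. Hydraulic radius R = A/P = 0.2357/1.217 = 0.1937 m. Q_A = (1/0.027)·0.2357·0.1937^(2/3)·√0.00057 = 0.06976 m³/s.
Channel B: For a circular section of diameter D = 2.07 m at depth y = 0.649 m, the central angle is θ = 2 arccos(1 − 2y/D) = 2.377 rad. Then A = (D²/8)(θ − sin θ) = 0.9026 m² and P = Dθ/2 = 2.46 m. Hydraulic radius R = A/P = 0.9026/2.46 = 0.3668 m. Q_B = (1/0.027)·0.9026·0.3668^(2/3)·√0.00057 = 0.409 m³/s.
Q_A = 0.06976 m³/s vs Q_B = 0.409 m³/s, so channel B carries more.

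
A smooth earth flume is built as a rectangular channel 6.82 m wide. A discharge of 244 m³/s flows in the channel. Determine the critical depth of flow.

For a rectangular channel, critical depth y_c = (q²/g)^(1/3) where q = Q/b = 244/6.82 = 35.78 m²/s.
So y_c = (35.78²/9.81)^(1/3) = 5.07 m.

y_c = 5.07 m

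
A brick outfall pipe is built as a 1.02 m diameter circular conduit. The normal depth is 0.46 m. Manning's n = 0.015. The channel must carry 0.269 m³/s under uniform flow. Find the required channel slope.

For a circular section of diameter D = 1.02 m at depth y = 0.46 m, the central angle is θ = 2 arccos(1 − 2y/D) = 2.945 rad. Then A = (D²/8)(θ − sin θ) = 0.3576 m² and P = Dθ/2 = 1.502 m.
Hydraulic radius R = A/P = 0.3576/1.502 = 0.2381 m.
From Manning's equation, S = [nQ / (1 A R^(2/3))]² = [0.015 × 0.269 / (1 × 0.3576 × 0.2381^(2/3))]² = 0.000862.

S = 0.000862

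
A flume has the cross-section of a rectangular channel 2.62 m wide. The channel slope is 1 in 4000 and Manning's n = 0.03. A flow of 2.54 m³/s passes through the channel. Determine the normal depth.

y_n = 2.12 m

Manning's equation rearranged: A R^(2/3) = nQ / (1·√S) = 0.03 × 2.54 / (√0.00025) = 4.819.
Trying y = 1.7 m: A R^(2/3) = 3.644 — too small.
Trying y = 2.12 m: A R^(2/3) = 4.825 — close enough.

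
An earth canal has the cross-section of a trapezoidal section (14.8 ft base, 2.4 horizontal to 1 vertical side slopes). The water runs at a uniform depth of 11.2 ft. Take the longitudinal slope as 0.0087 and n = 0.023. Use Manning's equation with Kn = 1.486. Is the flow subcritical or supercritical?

With bottom width b = 14.8 ft and side slope z = 2.4: A = (b + zy)y = (14.8 + 2.4×11.2)×11.2 = 466.8 ft²; P = b + 2y√(1+z²) = 14.8 + 2×11.2×2.6 = 73.04 ft.
Hydraulic radius R = A/P = 466.8/73.04 = 6.391 ft.
V = (1.486/n) R^(2/3) √S = (1.486/0.023) × 6.391^(2/3) × √0.0087 = 20.75 ft/s. Hydraulic depth D_h = A/T = 466.8/68.56 = 6.809 ft.
Froude number Fr = V/√(g·D_h) = 20.75/√(32.2×6.809) = 1.4, which is greater than 1, so the flow is supercritical.

supercritical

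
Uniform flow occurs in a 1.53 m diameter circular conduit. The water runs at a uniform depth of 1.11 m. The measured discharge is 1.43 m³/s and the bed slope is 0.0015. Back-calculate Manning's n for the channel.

For a circular section of diameter D = 1.53 m at depth y = 1.11 m, the central angle is θ = 2 arccos(1 − 2y/D) = 4.077 rad. Then A = (D²/8)(θ − sin θ) = 1.429 m² and P = Dθ/2 = 3.119 m.
Hydraulic radius R = A/P = 1.429/3.119 = 0.458 m.
Rearranging Manning's equation: n = (1/Q) A R^(2/3) S^(1/2) = (1/1.43) × 1.429 × 0.458^(2/3) × √0.0015 = 0.023.

n = 0.023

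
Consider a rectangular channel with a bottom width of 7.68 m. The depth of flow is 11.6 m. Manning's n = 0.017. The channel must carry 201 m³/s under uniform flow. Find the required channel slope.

S = 0.000358

Flow area A = b·y = 7.68 × 11.6 = 89.09 m². Wetted perimeter P = b + 2y = 7.68 + 2×11.6 = 30.88 m.
Hydraulic radius R = A/P = 89.09/30.88 = 2.885 m.
From Manning's equation, S = [nQ / (1 A R^(2/3))]² = [0.017 × 201 / (1 × 89.09 × 2.885^(2/3))]² = 0.000358.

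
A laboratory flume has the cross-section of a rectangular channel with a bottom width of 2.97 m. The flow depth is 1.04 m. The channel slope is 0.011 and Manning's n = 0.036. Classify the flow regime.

subcritical

Flow area A = b·y = 2.97 × 1.04 = 3.089 m². Wetted perimeter P = b + 2y = 2.97 + 2×1.04 = 5.05 m.
Hydraulic radius R = A/P = 3.089/5.05 = 0.6116 m.
V = (1/n) R^(2/3) √S = (1/0.036) × 0.6116^(2/3) × √0.011 = 2.099 m/s. Hydraulic depth D_h = A/T = 3.089/2.97 = 1.04 m.
Froude number Fr = V/√(g·D_h) = 2.099/√(9.81×1.04) = 0.657, which is less than 1, so the flow is subcritical.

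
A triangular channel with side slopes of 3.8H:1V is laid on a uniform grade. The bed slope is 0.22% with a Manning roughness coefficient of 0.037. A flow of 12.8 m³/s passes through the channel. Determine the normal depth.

Manning's equation rearranged: A R^(2/3) = nQ / (1·√S) = 0.037 × 12.8 / (√0.0022) = 10.1.
At y = 1.97 m: A R^(2/3) = 14.28 — too large.
At y = 1.4 m: A R^(2/3) = 5.742 — too small.
At y = 1.73 m: A R^(2/3) = 10.1 — ≈ 10.1.

y_n = 1.73 m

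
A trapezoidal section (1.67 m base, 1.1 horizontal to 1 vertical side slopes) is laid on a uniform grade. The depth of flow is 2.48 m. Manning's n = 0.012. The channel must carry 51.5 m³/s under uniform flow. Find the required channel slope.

With bottom width b = 1.67 m and side slope z = 1.1: A = (b + zy)y = (1.67 + 1.1×2.48)×2.48 = 10.91 m²; P = b + 2y√(1+z²) = 1.67 + 2×2.48×1.487 = 9.044 m.
Hydraulic radius R = A/P = 10.91/9.044 = 1.206 m.
From Manning's equation, S = [nQ / (1 A R^(2/3))]² = [0.012 × 51.5 / (1 × 10.91 × 1.206^(2/3))]² = 0.0025.

S = 0.0025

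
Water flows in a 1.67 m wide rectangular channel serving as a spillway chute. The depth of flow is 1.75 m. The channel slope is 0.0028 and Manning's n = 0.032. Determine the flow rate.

Flow area A = b·y = 1.67 × 1.75 = 2.922 m². Wetted perimeter P = b + 2y = 1.67 + 2×1.75 = 5.17 m.
Hydraulic radius R = A/P = 2.922/5.17 = 0.5653 m.
Manning's equation: Q = (1/n) A R^(2/3) S^(1/2) = (1/0.032) × 2.922 × 0.5653^(2/3) × 0.0028^(1/2) = 3.3 m³/s.

Q = 3.3 m³/s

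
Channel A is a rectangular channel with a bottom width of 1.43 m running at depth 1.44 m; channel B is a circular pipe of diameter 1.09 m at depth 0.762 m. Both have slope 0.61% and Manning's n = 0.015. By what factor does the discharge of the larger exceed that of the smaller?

3.84

Channel A: Flow area A = b·y = 1.43 × 1.44 = 2.059 m². Wetted perimeter P = b + 2y = 1.43 + 2×1.44 = 4.31 m. Hydraulic radius R = A/P = 2.059/4.31 = 0.4778 m. Q_A = (1/0.015)·2.059·0.4778^(2/3)·√0.0061 = 6.553 m³/s.
Channel B: For a circular section of diameter D = 1.09 m at depth y = 0.762 m, the central angle is θ = 2 arccos(1 − 2y/D) = 3.961 rad. Then A = (D²/8)(θ − sin θ) = 0.6967 m² and P = Dθ/2 = 2.159 m. Hydraulic radius R = A/P = 0.6967/2.159 = 0.3228 m. Q_B = (1/0.015)·0.6967·0.3228^(2/3)·√0.0061 = 1.707 m³/s.
The larger discharge is 6.553 m³/s and the smaller is 1.707 m³/s; the ratio is 3.84.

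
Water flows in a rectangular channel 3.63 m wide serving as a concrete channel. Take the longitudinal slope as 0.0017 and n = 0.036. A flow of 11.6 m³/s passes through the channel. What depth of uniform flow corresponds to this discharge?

y_n = 2.65 m

Manning's equation rearranged: A R^(2/3) = nQ / (1·√S) = 0.036 × 11.6 / (√0.0017) = 10.13.
At y = 2.07 m: A R^(2/3) = 7.348 — too small.
At y = 2.88 m: A R^(2/3) = 11.23 — too large.
At y = 2.65 m: A R^(2/3) = 10.11 — close enough.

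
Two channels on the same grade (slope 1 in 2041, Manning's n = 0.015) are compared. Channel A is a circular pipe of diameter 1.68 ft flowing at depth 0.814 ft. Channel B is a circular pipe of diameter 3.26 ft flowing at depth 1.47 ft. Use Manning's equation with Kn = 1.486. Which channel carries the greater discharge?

channel B

Channel A: For a circular section of diameter D = 1.68 ft at depth y = 0.814 ft, the central angle is θ = 2 arccos(1 − 2y/D) = 3.08 rad. Then A = (D²/8)(θ − sin θ) = 1.065 ft² and P = Dθ/2 = 2.587 ft. Hydraulic radius R = A/P = 1.065/2.587 = 0.4116 ft. Q_A = (1.486/0.015)·1.065·0.4116^(2/3)·√0.00049 = 1.292 ft³/s.
Channel B: For a circular section of diameter D = 3.26 ft at depth y = 1.47 ft, the central angle is θ = 2 arccos(1 − 2y/D) = 2.945 rad. Then A = (D²/8)(θ − sin θ) = 3.653 ft² and P = Dθ/2 = 4.8 ft. Hydraulic radius R = A/P = 3.653/4.8 = 0.7609 ft. Q_B = (1.486/0.015)·3.653·0.7609^(2/3)·√0.00049 = 6.676 ft³/s.
Q_A = 1.292 ft³/s vs Q_B = 6.676 ft³/s, so channel B carries more.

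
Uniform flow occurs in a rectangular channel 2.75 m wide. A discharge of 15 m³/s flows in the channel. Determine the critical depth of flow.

y_c = 1.45 m

For a rectangular channel, critical depth y_c = (q²/g)^(1/3) where q = Q/b = 15/2.75 = 5.455 m²/s.
So y_c = (5.455²/9.81)^(1/3) = 1.45 m.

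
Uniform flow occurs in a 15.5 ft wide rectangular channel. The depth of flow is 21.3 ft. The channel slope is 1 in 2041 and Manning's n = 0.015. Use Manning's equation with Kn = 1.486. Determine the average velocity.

Flow area A = b·y = 15.5 × 21.3 = 330.2 ft². Wetted perimeter P = b + 2y = 15.5 + 2×21.3 = 58.1 ft.
Hydraulic radius R = A/P = 330.2/58.1 = 5.682 ft.
From Manning's equation, V = (1.486/n) R^(2/3) S^(1/2) = (1.486/0.015) × 5.682^(2/3) × 0.00049^(1/2) = 6.98 ft/s.

V = 6.98 ft/s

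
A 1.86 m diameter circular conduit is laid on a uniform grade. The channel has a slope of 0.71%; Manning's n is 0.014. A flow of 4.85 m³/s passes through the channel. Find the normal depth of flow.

y_n = 0.924 m

Manning's equation rearranged: A R^(2/3) = nQ / (1·√S) = 0.014 × 4.85 / (√0.0071) = 0.8058.
At y = 1.08 m: A R^(2/3) = 1.041 — high.
At y = 0.794 m: A R^(2/3) = 0.6184 — low.
At y = 0.924 m: A R^(2/3) = 0.8065 — matches.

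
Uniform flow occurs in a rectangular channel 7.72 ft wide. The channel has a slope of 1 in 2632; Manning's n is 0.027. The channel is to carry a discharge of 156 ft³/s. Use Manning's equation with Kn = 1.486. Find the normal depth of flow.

Manning's equation rearranged: A R^(2/3) = nQ / (1.486·√S) = 0.027 × 156 / (1.486 × √0.0003799) = 145.4.
Trying y = 8.29 ft: A R^(2/3) = 122.1 — short.
Trying y = 11.3 ft: A R^(2/3) = 176.5 — over.
Trying y = 9.59 ft: A R^(2/3) = 145.4 — ≈ 145.4.

y_n = 9.59 ft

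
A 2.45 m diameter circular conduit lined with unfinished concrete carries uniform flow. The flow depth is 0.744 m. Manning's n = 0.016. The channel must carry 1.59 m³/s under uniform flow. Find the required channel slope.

For a circular section of diameter D = 2.45 m at depth y = 0.744 m, the central angle is θ = 2 arccos(1 − 2y/D) = 2.335 rad. Then A = (D²/8)(θ − sin θ) = 1.21 m² and P = Dθ/2 = 2.86 m.
Hydraulic radius R = A/P = 1.21/2.86 = 0.423 m.
From Manning's equation, S = [nQ / (1 A R^(2/3))]² = [0.016 × 1.59 / (1 × 1.21 × 0.423^(2/3))]² = 0.00139.

S = 0.00139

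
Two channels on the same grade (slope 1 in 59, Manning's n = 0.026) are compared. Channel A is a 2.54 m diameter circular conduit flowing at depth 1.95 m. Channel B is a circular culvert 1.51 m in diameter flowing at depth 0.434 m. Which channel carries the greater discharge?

Channel A: For a circular section of diameter D = 2.54 m at depth y = 1.95 m, the central angle is θ = 2 arccos(1 − 2y/D) = 4.272 rad. Then A = (D²/8)(θ − sin θ) = 4.174 m² and P = Dθ/2 = 5.425 m. Hydraulic radius R = A/P = 4.174/5.425 = 0.7694 m. Q_A = (1/0.026)·4.174·0.7694^(2/3)·√0.01695 = 17.55 m³/s.
Channel B: For a circular section of diameter D = 1.51 m at depth y = 0.434 m, the central angle is θ = 2 arccos(1 − 2y/D) = 2.263 rad. Then A = (D²/8)(θ − sin θ) = 0.4257 m² and P = Dθ/2 = 1.709 m. Hydraulic radius R = A/P = 0.4257/1.709 = 0.2491 m. Q_B = (1/0.026)·0.4257·0.2491^(2/3)·√0.01695 = 0.844 m³/s.
Q_A = 17.55 m³/s vs Q_B = 0.844 m³/s, so channel A carries more.

channel A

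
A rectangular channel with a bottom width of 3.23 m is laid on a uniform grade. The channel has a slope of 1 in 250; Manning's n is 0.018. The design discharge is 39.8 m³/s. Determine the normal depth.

Manning's equation rearranged: A R^(2/3) = nQ / (1·√S) = 0.018 × 39.8 / (√0.004) = 11.33.
Trying y = 4.13 m: A R^(2/3) = 14.74 — over.
Trying y = 3.32 m: A R^(2/3) = 11.33 — ≈ 11.33.

y_n = 3.32 m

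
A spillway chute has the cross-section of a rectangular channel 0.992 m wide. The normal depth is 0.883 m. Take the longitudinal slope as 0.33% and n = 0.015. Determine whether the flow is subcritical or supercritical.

subcritical

Flow area A = b·y = 0.992 × 0.883 = 0.8759 m². Wetted perimeter P = b + 2y = 0.992 + 2×0.883 = 2.758 m.
Hydraulic radius R = A/P = 0.8759/2.758 = 0.3176 m.
V = (1/n) R^(2/3) √S = (1/0.015) × 0.3176^(2/3) × √0.0033 = 1.783 m/s. Hydraulic depth D_h = A/T = 0.8759/0.992 = 0.883 m.
Froude number Fr = V/√(g·D_h) = 1.783/√(9.81×0.883) = 0.606, which is less than 1, so the flow is subcritical.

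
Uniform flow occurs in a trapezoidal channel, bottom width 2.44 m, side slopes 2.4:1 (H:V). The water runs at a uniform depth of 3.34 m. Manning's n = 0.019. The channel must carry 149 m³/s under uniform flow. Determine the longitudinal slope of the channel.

S = 0.00309

With bottom width b = 2.44 m and side slope z = 2.4: A = (b + zy)y = (2.44 + 2.4×3.34)×3.34 = 34.92 m²; P = b + 2y√(1+z²) = 2.44 + 2×3.34×2.6 = 19.81 m.
Hydraulic radius R = A/P = 34.92/19.81 = 1.763 m.
From Manning's equation, S = [nQ / (1 A R^(2/3))]² = [0.019 × 149 / (1 × 34.92 × 1.763^(2/3))]² = 0.00309.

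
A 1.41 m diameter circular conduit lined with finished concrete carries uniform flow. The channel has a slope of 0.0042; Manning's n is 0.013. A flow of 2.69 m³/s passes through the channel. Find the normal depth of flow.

y_n = 0.863 m

Manning's equation rearranged: A R^(2/3) = nQ / (1·√S) = 0.013 × 2.69 / (√0.0042) = 0.5396.
Try y = 1.02 m: A R^(2/3) = 0.6803 — too large.
Try y = 0.684 m: A R^(2/3) = 0.37 — too small.
Try y = 0.863 m: A R^(2/3) = 0.5395 — close enough.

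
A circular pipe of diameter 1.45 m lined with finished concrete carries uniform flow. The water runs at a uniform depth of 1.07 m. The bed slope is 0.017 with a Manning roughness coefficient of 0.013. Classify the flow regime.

For a circular section of diameter D = 1.45 m at depth y = 1.07 m, the central angle is θ = 2 arccos(1 − 2y/D) = 4.133 rad. Then A = (D²/8)(θ − sin θ) = 1.306 m² and P = Dθ/2 = 2.997 m.
Hydraulic radius R = A/P = 1.306/2.997 = 0.4359 m.
V = (1/n) R^(2/3) √S = (1/0.013) × 0.4359^(2/3) × √0.017 = 5.766 m/s. Hydraulic depth D_h = A/T = 1.306/1.275 = 1.024 m.
Froude number Fr = V/√(g·D_h) = 5.766/√(9.81×1.024) = 1.82, which is greater than 1, so the flow is supercritical.

supercritical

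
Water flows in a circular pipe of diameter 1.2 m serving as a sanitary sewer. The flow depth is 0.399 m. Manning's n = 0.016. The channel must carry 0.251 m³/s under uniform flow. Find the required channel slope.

S = 0.0011

For a circular section of diameter D = 1.2 m at depth y = 0.399 m, the central angle is θ = 2 arccos(1 − 2y/D) = 2.458 rad. Then A = (D²/8)(θ − sin θ) = 0.3289 m² and P = Dθ/2 = 1.475 m.
Hydraulic radius R = A/P = 0.3289/1.475 = 0.223 m.
From Manning's equation, S = [nQ / (1 A R^(2/3))]² = [0.016 × 0.251 / (1 × 0.3289 × 0.223^(2/3))]² = 0.0011.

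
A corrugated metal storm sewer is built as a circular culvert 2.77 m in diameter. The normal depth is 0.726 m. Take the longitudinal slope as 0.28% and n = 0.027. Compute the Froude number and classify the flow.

subcritical

For a circular section of diameter D = 2.77 m at depth y = 0.726 m, the central angle is θ = 2 arccos(1 − 2y/D) = 2.15 rad. Then A = (D²/8)(θ − sin θ) = 1.259 m² and P = Dθ/2 = 2.977 m.
Hydraulic radius R = A/P = 1.259/2.977 = 0.4229 m.
V = (1/n) R^(2/3) √S = (1/0.027) × 0.4229^(2/3) × √0.0028 = 1.104 m/s. Hydraulic depth D_h = A/T = 1.259/2.436 = 0.5168 m.
Froude number Fr = V/√(g·D_h) = 1.104/√(9.81×0.5168) = 0.49, which is less than 1, so the flow is subcritical.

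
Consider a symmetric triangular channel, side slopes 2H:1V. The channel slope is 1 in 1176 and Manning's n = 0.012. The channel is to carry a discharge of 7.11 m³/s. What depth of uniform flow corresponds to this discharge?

Manning's equation rearranged: A R^(2/3) = nQ / (1·√S) = 0.012 × 7.11 / (√0.0008503) = 2.926.
Try y = 0.993 m: A R^(2/3) = 1.148 — too small.
Try y = 1.8 m: A R^(2/3) = 5.607 — too large.
Try y = 1.41 m: A R^(2/3) = 2.924 — matches.

y_n = 1.41 m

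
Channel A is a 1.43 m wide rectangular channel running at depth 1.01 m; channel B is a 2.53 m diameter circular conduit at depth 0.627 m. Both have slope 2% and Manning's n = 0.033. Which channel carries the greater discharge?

channel A

Channel A: Flow area A = b·y = 1.43 × 1.01 = 1.444 m². Wetted perimeter P = b + 2y = 1.43 + 2×1.01 = 3.45 m. Hydraulic radius R = A/P = 1.444/3.45 = 0.4186 m. Q_A = (1/0.033)·1.444·0.4186^(2/3)·√0.02 = 3.464 m³/s.
Channel B: For a circular section of diameter D = 2.53 m at depth y = 0.627 m, the central angle is θ = 2 arccos(1 − 2y/D) = 2.084 rad. Then A = (D²/8)(θ − sin θ) = 0.9708 m² and P = Dθ/2 = 2.637 m. Hydraulic radius R = A/P = 0.9708/2.637 = 0.3682 m. Q_B = (1/0.033)·0.9708·0.3682^(2/3)·√0.02 = 2.137 m³/s.
Q_A = 3.464 m³/s vs Q_B = 2.137 m³/s, so channel A carries more.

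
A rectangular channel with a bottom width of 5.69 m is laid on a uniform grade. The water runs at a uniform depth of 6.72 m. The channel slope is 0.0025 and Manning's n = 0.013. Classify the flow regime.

subcritical

Flow area A = b·y = 5.69 × 6.72 = 38.24 m². Wetted perimeter P = b + 2y = 5.69 + 2×6.72 = 19.13 m.
Hydraulic radius R = A/P = 38.24/19.13 = 1.999 m.
V = (1/n) R^(2/3) √S = (1/0.013) × 1.999^(2/3) × √0.0025 = 6.103 m/s. Hydraulic depth D_h = A/T = 38.24/5.69 = 6.72 m.
Froude number Fr = V/√(g·D_h) = 6.103/√(9.81×6.72) = 0.752, which is less than 1, so the flow is subcritical.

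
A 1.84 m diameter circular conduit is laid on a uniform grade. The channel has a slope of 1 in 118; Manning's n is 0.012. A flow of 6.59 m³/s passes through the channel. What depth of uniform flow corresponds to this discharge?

Manning's equation rearranged: A R^(2/3) = nQ / (1·√S) = 0.012 × 6.59 / (√0.008475) = 0.859.
Trying y = 1.22 m: A R^(2/3) = 1.233 — too large.
Trying y = 0.663 m: A R^(2/3) = 0.44 — too small.
Trying y = 0.965 m: A R^(2/3) = 0.8584 — matches.

y_n = 0.965 m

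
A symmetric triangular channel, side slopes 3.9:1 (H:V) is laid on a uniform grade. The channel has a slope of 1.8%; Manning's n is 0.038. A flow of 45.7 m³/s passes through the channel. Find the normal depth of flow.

Manning's equation rearranged: A R^(2/3) = nQ / (1·√S) = 0.038 × 45.7 / (√0.018) = 12.94.
Trying y = 2.16 m: A R^(2/3) = 18.75 — over.
Trying y = 1.88 m: A R^(2/3) = 12.95 — ≈ 12.94.

y_n = 1.88 m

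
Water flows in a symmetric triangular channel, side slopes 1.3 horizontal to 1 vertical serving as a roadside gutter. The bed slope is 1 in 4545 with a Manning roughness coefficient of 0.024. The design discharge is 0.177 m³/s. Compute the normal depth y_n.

y_n = 0.715 m

Manning's equation rearranged: A R^(2/3) = nQ / (1·√S) = 0.024 × 0.177 / (√0.00022) = 0.2864.
Try y = 0.882 m: A R^(2/3) = 0.5018 — high.
Try y = 0.532 m: A R^(2/3) = 0.1303 — low.
Try y = 0.715 m: A R^(2/3) = 0.2867 — ≈ 0.2864.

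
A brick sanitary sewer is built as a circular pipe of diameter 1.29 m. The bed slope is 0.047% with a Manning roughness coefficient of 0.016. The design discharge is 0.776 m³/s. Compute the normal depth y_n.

Manning's equation rearranged: A R^(2/3) = nQ / (1·√S) = 0.016 × 0.776 / (√0.00047) = 0.5727.
Try y = 0.753 m: A R^(2/3) = 0.3957 — too small.
Try y = 0.986 m: A R^(2/3) = 0.5727 — ≈ 0.5727.

y_n = 0.986 m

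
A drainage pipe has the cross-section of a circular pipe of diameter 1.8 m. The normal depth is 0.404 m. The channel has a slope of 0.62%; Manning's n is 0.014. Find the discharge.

Q = 0.929 m³/s

For a circular section of diameter D = 1.8 m at depth y = 0.404 m, the central angle is θ = 2 arccos(1 − 2y/D) = 1.974 rad. Then A = (D²/8)(θ − sin θ) = 0.4271 m² and P = Dθ/2 = 1.777 m.
Hydraulic radius R = A/P = 0.4271/1.777 = 0.2404 m.
Manning's equation: Q = (1/n) A R^(2/3) S^(1/2) = (1/0.014) × 0.4271 × 0.2404^(2/3) × 0.0062^(1/2) = 0.929 m³/s.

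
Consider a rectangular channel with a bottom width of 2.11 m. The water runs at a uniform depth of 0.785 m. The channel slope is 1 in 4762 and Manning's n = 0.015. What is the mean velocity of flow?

V = 0.567 m/s

Flow area A = b·y = 2.11 × 0.785 = 1.656 m². Wetted perimeter P = b + 2y = 2.11 + 2×0.785 = 3.68 m.
Hydraulic radius R = A/P = 1.656/3.68 = 0.4501 m.
From Manning's equation, V = (1/n) R^(2/3) S^(1/2) = (1/0.015) × 0.4501^(2/3) × 0.00021^(1/2) = 0.567 m/s.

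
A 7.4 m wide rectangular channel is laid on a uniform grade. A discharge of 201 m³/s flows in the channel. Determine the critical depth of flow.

y_c = 4.22 m

For a rectangular channel, critical depth y_c = (q²/g)^(1/3) where q = Q/b = 201/7.4 = 27.16 m²/s.
So y_c = (27.16²/9.81)^(1/3) = 4.22 m.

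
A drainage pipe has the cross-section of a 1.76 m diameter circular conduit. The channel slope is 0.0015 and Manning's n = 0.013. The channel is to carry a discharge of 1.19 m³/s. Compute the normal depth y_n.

y_n = 0.642 m

Manning's equation rearranged: A R^(2/3) = nQ / (1·√S) = 0.013 × 1.19 / (√0.0015) = 0.3994.
At y = 0.783 m: A R^(2/3) = 0.5745 — over.
At y = 0.51 m: A R^(2/3) = 0.2577 — short.
At y = 0.642 m: A R^(2/3) = 0.3999 — matches.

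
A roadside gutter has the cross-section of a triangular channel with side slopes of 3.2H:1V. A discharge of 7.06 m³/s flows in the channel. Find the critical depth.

At critical depth, Q² T / (g A³) = 1, i.e. A³/T = Q²/g = 7.06²/9.81 = 5.081.
Trying y = 0.832 m: A³/T = 2.041 — short.
Trying y = 1.1 m: A³/T = 8.246 — over.
Trying y = 0.998 m: A³/T = 5.069 — close enough.

y_c = 0.998 m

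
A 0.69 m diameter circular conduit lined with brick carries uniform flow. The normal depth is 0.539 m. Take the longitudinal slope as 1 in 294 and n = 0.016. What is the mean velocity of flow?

For a circular section of diameter D = 0.69 m at depth y = 0.539 m, the central angle is θ = 2 arccos(1 − 2y/D) = 4.336 rad. Then A = (D²/8)(θ − sin θ) = 0.3134 m² and P = Dθ/2 = 1.496 m.
Hydraulic radius R = A/P = 0.3134/1.496 = 0.2095 m.
From Manning's equation, V = (1/n) R^(2/3) S^(1/2) = (1/0.016) × 0.2095^(2/3) × 0.003401^(1/2) = 1.29 m/s.

V = 1.29 m/s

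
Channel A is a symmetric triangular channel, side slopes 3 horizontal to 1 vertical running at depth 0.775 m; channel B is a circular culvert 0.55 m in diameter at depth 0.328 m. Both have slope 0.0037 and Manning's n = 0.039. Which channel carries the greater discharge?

Channel A: For a triangular section with side slope z = 3: A = zy² = 3×0.775² = 1.802 m²; P = 2y√(1+z²) = 2×0.775×3.162 = 4.902 m. Hydraulic radius R = A/P = 1.802/4.902 = 0.3676 m. Q_A = (1/0.039)·1.802·0.3676^(2/3)·√0.0037 = 1.442 m³/s.
Channel B: For a circular section of diameter D = 0.55 m at depth y = 0.328 m, the central angle is θ = 2 arccos(1 − 2y/D) = 3.529 rad. Then A = (D²/8)(θ − sin θ) = 0.1478 m² and P = Dθ/2 = 0.9706 m. Hydraulic radius R = A/P = 0.1478/0.9706 = 0.1522 m. Q_B = (1/0.039)·0.1478·0.1522^(2/3)·√0.0037 = 0.06571 m³/s.
Q_A = 1.442 m³/s vs Q_B = 0.06571 m³/s, so channel A carries more.

channel A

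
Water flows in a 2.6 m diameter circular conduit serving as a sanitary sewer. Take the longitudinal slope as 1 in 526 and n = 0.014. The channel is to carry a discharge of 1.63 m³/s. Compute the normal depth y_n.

Manning's equation rearranged: A R^(2/3) = nQ / (1·√S) = 0.014 × 1.63 / (√0.001901) = 0.5234.
Trying y = 0.561 m: A R^(2/3) = 0.4066 — low.
Trying y = 0.783 m: A R^(2/3) = 0.786 — high.
Trying y = 0.636 m: A R^(2/3) = 0.5226 — ≈ 0.5234.

y_n = 0.636 m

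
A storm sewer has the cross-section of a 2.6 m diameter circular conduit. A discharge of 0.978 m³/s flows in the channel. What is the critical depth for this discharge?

y_c = 0.429 m

At critical depth, Q² T / (g A³) = 1, i.e. A³/T = Q²/g = 0.978²/9.81 = 0.0975.
At y = 0.537 m: A³/T = 0.2356 — high.
At y = 0.429 m: A³/T = 0.0976 — matches.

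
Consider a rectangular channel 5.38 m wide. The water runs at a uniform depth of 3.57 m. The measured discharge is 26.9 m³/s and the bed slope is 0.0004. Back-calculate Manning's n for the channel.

n = 0.019

Flow area A = b·y = 5.38 × 3.57 = 19.21 m². Wetted perimeter P = b + 2y = 5.38 + 2×3.57 = 12.52 m.
Hydraulic radius R = A/P = 19.21/12.52 = 1.534 m.
Rearranging Manning's equation: n = (1/Q) A R^(2/3) S^(1/2) = (1/26.9) × 19.21 × 1.534^(2/3) × √0.0004 = 0.019.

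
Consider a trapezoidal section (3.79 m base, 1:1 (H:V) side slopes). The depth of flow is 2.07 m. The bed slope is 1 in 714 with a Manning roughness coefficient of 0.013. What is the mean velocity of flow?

With bottom width b = 3.79 m and side slope z = 1: A = (b + zy)y = (3.79 + 1×2.07)×2.07 = 12.13 m²; P = b + 2y√(1+z²) = 3.79 + 2×2.07×1.414 = 9.645 m.
Hydraulic radius R = A/P = 12.13/9.645 = 1.258 m.
From Manning's equation, V = (1/n) R^(2/3) S^(1/2) = (1/0.013) × 1.258^(2/3) × 0.001401^(1/2) = 3.35 m/s.

V = 3.35 m/s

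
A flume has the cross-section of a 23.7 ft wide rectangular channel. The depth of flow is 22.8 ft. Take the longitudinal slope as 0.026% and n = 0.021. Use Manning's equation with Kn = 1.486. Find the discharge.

Q = 2420 ft³/s

Flow area A = b·y = 23.7 × 22.8 = 540.4 ft². Wetted perimeter P = b + 2y = 23.7 + 2×22.8 = 69.3 ft.
Hydraulic radius R = A/P = 540.4/69.3 = 7.797 ft.
Manning's equation: Q = (1.486/n) A R^(2/3) S^(1/2) = (1.486/0.021) × 540.4 × 7.797^(2/3) × 0.00026^(1/2) = 2420 ft³/s.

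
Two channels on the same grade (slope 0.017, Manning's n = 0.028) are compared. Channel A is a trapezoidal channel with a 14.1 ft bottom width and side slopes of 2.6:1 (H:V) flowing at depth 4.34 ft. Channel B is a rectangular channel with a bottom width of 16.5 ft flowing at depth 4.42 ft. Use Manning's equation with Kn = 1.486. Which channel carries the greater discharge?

Channel A: With bottom width b = 14.1 ft and side slope z = 2.6: A = (b + zy)y = (14.1 + 2.6×4.34)×4.34 = 110.2 ft²; P = b + 2y√(1+z²) = 14.1 + 2×4.34×2.786 = 38.28 ft. Hydraulic radius R = A/P = 110.2/38.28 = 2.878 ft. Q_A = (1.486/0.028)·110.2·2.878^(2/3)·√0.017 = 1542 ft³/s.
Channel B: Flow area A = b·y = 16.5 × 4.42 = 72.93 ft². Wetted perimeter P = b + 2y = 16.5 + 2×4.42 = 25.34 ft. Hydraulic radius R = A/P = 72.93/25.34 = 2.878 ft. Q_B = (1.486/0.028)·72.93·2.878^(2/3)·√0.017 = 1021 ft³/s.
Q_A = 1542 ft³/s vs Q_B = 1021 ft³/s, so channel A carries more.

channel A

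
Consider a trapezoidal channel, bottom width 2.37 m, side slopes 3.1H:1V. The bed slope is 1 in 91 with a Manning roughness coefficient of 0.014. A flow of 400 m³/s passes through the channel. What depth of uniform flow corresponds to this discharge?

y_n = 3.14 m

Manning's equation rearranged: A R^(2/3) = nQ / (1·√S) = 0.014 × 400 / (√0.01099) = 53.42.
Try y = 3.92 m: A R^(2/3) = 91.56 — too large.
Try y = 2.23 m: A R^(2/3) = 23.7 — too small.
Try y = 3.14 m: A R^(2/3) = 53.39 — matches.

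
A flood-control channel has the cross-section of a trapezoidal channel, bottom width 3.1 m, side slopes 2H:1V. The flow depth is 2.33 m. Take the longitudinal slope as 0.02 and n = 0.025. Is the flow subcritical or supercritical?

supercritical

With bottom width b = 3.1 m and side slope z = 2: A = (b + zy)y = (3.1 + 2×2.33)×2.33 = 18.08 m²; P = b + 2y√(1+z²) = 3.1 + 2×2.33×2.236 = 13.52 m.
Hydraulic radius R = A/P = 18.08/13.52 = 1.337 m.
V = (1/n) R^(2/3) √S = (1/0.025) × 1.337^(2/3) × √0.02 = 6.866 m/s. Hydraulic depth D_h = A/T = 18.08/12.42 = 1.456 m.
Froude number Fr = V/√(g·D_h) = 6.866/√(9.81×1.456) = 1.82, which is greater than 1, so the flow is supercritical.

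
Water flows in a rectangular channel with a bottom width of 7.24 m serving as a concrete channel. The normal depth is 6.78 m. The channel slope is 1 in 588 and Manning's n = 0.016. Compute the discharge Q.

Q = 224 m³/s

Flow area A = b·y = 7.24 × 6.78 = 49.09 m². Wetted perimeter P = b + 2y = 7.24 + 2×6.78 = 20.8 m.
Hydraulic radius R = A/P = 49.09/20.8 = 2.36 m.
Manning's equation: Q = (1/n) A R^(2/3) S^(1/2) = (1/0.016) × 49.09 × 2.36^(2/3) × 0.001701^(1/2) = 224 m³/s.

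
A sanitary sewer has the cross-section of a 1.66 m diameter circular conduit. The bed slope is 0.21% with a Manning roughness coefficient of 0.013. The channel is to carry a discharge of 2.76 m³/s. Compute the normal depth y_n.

Manning's equation rearranged: A R^(2/3) = nQ / (1·√S) = 0.013 × 2.76 / (√0.0021) = 0.783.
Try y = 0.857 m: A R^(2/3) = 0.6354 — low.
Try y = 1.16 m: A R^(2/3) = 1.006 — high.
Try y = 0.975 m: A R^(2/3) = 0.7828 — matches.

y_n = 0.975 m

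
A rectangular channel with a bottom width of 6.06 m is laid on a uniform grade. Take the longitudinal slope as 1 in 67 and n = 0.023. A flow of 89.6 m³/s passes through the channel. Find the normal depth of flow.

Manning's equation rearranged: A R^(2/3) = nQ / (1·√S) = 0.023 × 89.6 / (√0.01493) = 16.87.
Try y = 2.65 m: A R^(2/3) = 20.23 — over.
Try y = 1.69 m: A R^(2/3) = 10.81 — short.
Try y = 2.32 m: A R^(2/3) = 16.87 — matches.

y_n = 2.32 m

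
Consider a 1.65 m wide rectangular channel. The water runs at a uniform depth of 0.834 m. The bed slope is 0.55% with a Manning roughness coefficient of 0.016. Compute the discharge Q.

Flow area A = b·y = 1.65 × 0.834 = 1.376 m². Wetted perimeter P = b + 2y = 1.65 + 2×0.834 = 3.318 m.
Hydraulic radius R = A/P = 1.376/3.318 = 0.4147 m.
Manning's equation: Q = (1/n) A R^(2/3) S^(1/2) = (1/0.016) × 1.376 × 0.4147^(2/3) × 0.0055^(1/2) = 3.55 m³/s.

Q = 3.55 m³/s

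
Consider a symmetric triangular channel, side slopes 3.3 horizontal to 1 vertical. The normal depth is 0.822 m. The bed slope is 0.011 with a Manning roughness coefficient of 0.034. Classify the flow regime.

subcritical

For a triangular section with side slope z = 3.3: A = zy² = 3.3×0.822² = 2.23 m²; P = 2y√(1+z²) = 2×0.822×3.448 = 5.669 m.
Hydraulic radius R = A/P = 2.23/5.669 = 0.3933 m.
V = (1/n) R^(2/3) √S = (1/0.034) × 0.3933^(2/3) × √0.011 = 1.656 m/s. Hydraulic depth D_h = A/T = 2.23/5.425 = 0.411 m.
Froude number Fr = V/√(g·D_h) = 1.656/√(9.81×0.411) = 0.825, which is less than 1, so the flow is subcritical.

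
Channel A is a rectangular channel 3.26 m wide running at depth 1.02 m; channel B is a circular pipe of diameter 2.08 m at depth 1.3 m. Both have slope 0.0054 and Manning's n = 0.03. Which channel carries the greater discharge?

Channel A: Flow area A = b·y = 3.26 × 1.02 = 3.325 m². Wetted perimeter P = b + 2y = 3.26 + 2×1.02 = 5.3 m. Hydraulic radius R = A/P = 3.325/5.3 = 0.6274 m. Q_A = (1/0.03)·3.325·0.6274^(2/3)·√0.0054 = 5.969 m³/s.
Channel B: For a circular section of diameter D = 2.08 m at depth y = 1.3 m, the central angle is θ = 2 arccos(1 − 2y/D) = 3.647 rad. Then A = (D²/8)(θ − sin θ) = 2.234 m² and P = Dθ/2 = 3.793 m. Hydraulic radius R = A/P = 2.234/3.793 = 0.589 m. Q_B = (1/0.03)·2.234·0.589^(2/3)·√0.0054 = 3.845 m³/s.
Q_A = 5.969 m³/s vs Q_B = 3.845 m³/s, so channel A carries more.

channel A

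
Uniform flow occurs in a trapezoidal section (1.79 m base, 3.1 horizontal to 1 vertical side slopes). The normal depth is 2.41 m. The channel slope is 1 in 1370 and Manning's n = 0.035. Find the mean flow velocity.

With bottom width b = 1.79 m and side slope z = 3.1: A = (b + zy)y = (1.79 + 3.1×2.41)×2.41 = 22.32 m²; P = b + 2y√(1+z²) = 1.79 + 2×2.41×3.257 = 17.49 m.
Hydraulic radius R = A/P = 22.32/17.49 = 1.276 m.
From Manning's equation, V = (1/n) R^(2/3) S^(1/2) = (1/0.035) × 1.276^(2/3) × 0.0007299^(1/2) = 0.908 m/s.

V = 0.908 m/s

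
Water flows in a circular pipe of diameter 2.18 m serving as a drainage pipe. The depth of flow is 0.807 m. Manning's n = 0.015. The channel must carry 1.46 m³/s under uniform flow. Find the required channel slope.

For a circular section of diameter D = 2.18 m at depth y = 0.807 m, the central angle is θ = 2 arccos(1 − 2y/D) = 2.616 rad. Then A = (D²/8)(θ − sin θ) = 1.256 m² and P = Dθ/2 = 2.852 m.
Hydraulic radius R = A/P = 1.256/2.852 = 0.4405 m.
From Manning's equation, S = [nQ / (1 A R^(2/3))]² = [0.015 × 1.46 / (1 × 1.256 × 0.4405^(2/3))]² = 0.000906.

S = 0.000906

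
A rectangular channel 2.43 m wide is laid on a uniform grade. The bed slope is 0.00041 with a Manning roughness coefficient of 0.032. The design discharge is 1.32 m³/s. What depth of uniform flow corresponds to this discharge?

Manning's equation rearranged: A R^(2/3) = nQ / (1·√S) = 0.032 × 1.32 / (√0.00041) = 2.086.
At y = 1.45 m: A R^(2/3) = 2.674 — too large.
At y = 1.2 m: A R^(2/3) = 2.083 — matches.

y_n = 1.2 m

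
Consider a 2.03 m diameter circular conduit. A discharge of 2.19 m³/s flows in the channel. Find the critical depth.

y_c = 0.695 m

At critical depth, Q² T / (g A³) = 1, i.e. A³/T = Q²/g = 2.19²/9.81 = 0.4889.
Trying y = 0.625 m: A³/T = 0.3237 — short.
Trying y = 0.842 m: A³/T = 1.021 — over.
Trying y = 0.695 m: A³/T = 0.488 — ≈ 0.4889.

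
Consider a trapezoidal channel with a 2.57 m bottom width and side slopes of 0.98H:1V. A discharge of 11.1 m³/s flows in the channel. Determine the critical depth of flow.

At critical depth, Q² T / (g A³) = 1, i.e. A³/T = Q²/g = 11.1²/9.81 = 12.56.
At y = 1.27 m: A³/T = 22.47 — too large.
At y = 1.07 m: A³/T = 12.44 — ≈ 12.56.

y_c = 1.07 m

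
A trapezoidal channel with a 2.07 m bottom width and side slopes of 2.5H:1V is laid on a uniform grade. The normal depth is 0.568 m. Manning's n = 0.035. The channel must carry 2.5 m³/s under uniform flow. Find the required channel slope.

With bottom width b = 2.07 m and side slope z = 2.5: A = (b + zy)y = (2.07 + 2.5×0.568)×0.568 = 1.982 m²; P = b + 2y√(1+z²) = 2.07 + 2×0.568×2.693 = 5.129 m.
Hydraulic radius R = A/P = 1.982/5.129 = 0.3865 m.
From Manning's equation, S = [nQ / (1 A R^(2/3))]² = [0.035 × 2.5 / (1 × 1.982 × 0.3865^(2/3))]² = 0.00692.

S = 0.00692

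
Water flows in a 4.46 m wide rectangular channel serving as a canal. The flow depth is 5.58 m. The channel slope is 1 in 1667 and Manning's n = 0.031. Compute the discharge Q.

Flow area A = b·y = 4.46 × 5.58 = 24.89 m². Wetted perimeter P = b + 2y = 4.46 + 2×5.58 = 15.62 m.
Hydraulic radius R = A/P = 24.89/15.62 = 1.593 m.
Manning's equation: Q = (1/n) A R^(2/3) S^(1/2) = (1/0.031) × 24.89 × 1.593^(2/3) × 0.0005999^(1/2) = 26.8 m³/s.

Q = 26.8 m³/s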